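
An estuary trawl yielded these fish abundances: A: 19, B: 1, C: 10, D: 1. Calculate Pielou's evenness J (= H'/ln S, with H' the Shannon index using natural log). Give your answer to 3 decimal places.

Total N = 19+1+10+1 = 31, so the proportions are 0.6129, 0.03226, 0.32258, 0.03226 (working shown to 5 dp, full precision carried).
H' = −Σ pᵢ ln pᵢ = −((-0.30005) + (-0.11077) + (-0.36497) + (-0.11077)) = 0.88656.
With S = 4 species, ln S = 1.38629, so J = 0.88656/1.38629 = 0.63952, i.e. 0.640 to 3 decimal places.

0.640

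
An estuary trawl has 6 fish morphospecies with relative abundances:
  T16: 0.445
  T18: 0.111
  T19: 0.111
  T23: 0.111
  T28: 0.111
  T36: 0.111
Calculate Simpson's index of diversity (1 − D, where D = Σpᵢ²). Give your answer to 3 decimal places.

0.740

D = 0.445² + 0.111² + 0.111² + 0.111² + 0.111² + 0.111² = 0.19803 + 0.01232 + 0.01232 + 0.01232 + 0.01232 + 0.01232 = 0.25963 (working shown to 5 dp, full precision carried).
So 1 − D = 0.74037, i.e. 0.740 to 3 decimal places.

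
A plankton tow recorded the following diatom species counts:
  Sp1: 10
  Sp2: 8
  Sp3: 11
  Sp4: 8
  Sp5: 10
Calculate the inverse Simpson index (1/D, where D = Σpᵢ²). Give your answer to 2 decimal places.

Total N = 10+8+11+8+10 = 47, so the proportions are 0.212766, 0.170213, 0.234043, 0.170213, 0.212766 (working shown to 6 dp, full precision carried).
D = 0.212766² + 0.170213² + 0.234043² + 0.170213² + 0.212766² = 0.045269 + 0.028972 + 0.054776 + 0.028972 + 0.045269 = 0.203259.
So 1/D = 4.9198, i.e. 4.92 to 2 decimal places.

4.92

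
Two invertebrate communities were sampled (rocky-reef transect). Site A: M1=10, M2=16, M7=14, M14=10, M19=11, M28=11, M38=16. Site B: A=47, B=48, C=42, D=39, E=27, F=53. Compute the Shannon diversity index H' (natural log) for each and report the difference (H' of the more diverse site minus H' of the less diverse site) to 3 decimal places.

Site A: N=88, proportions 0.11364, 0.18182, 0.15909, 0.11364, 0.125, 0.125, 0.18182, giving H' = 1.92648 (working shown to 5 dp, full precision carried).
Site B: N=256, proportions 0.18359, 0.1875, 0.16406, 0.15234, 0.10547, 0.20703, giving H' = 1.77155.
Difference = |1.92648 − 1.77155| = 0.15493, i.e. 0.155 to 3 decimal places.

0.155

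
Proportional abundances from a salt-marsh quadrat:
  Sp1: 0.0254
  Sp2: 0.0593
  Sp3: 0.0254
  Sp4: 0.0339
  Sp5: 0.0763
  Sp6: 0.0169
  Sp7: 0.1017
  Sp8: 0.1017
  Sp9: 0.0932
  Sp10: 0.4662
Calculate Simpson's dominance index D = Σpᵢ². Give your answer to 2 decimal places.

D = 0.0254² + 0.0593² + 0.0254² + 0.0339² + 0.0763² + 0.0169² + 0.1017² + 0.1017² + 0.0932² + 0.4662² = 0.0006 + 0.0035 + 0.0006 + 0.0011 + 0.0058 + 0.0003 + 0.0103 + 0.0103 + 0.0087 + 0.2173 = 0.2588 (working shown to 4 dp, full precision carried).
To 2 decimal places, D = 0.26.

0.26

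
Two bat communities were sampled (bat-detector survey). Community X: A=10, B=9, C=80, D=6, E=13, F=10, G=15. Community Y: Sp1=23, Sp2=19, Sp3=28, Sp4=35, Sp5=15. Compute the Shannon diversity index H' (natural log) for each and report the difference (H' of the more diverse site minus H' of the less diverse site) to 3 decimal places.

0.109

Community X: N=143, proportions 0.06993, 0.06294, 0.55944, 0.04196, 0.09091, 0.06993, 0.1049, giving H' = 1.45862 (working shown to 5 dp, full precision carried).
Community Y: N=120, proportions 0.19167, 0.15833, 0.23333, 0.29167, 0.125, giving H' = 1.56732.
Difference = |1.45862 − 1.56732| = 0.10870, i.e. 0.109 to 3 decimal places.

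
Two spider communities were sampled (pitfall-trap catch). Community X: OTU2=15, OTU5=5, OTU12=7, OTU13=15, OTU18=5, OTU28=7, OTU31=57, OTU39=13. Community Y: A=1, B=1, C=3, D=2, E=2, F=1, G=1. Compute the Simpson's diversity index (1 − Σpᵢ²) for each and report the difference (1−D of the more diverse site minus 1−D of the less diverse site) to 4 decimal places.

0.0876

Community X: N=124, proportions 0.120967742, 0.040322581, 0.056451613, 0.120967742, 0.040322581, 0.056451613, 0.459677419, 0.10483871, giving 1−D = 0.738813736 (working shown to 9 dp, full precision carried).
Community Y: N=11, proportions 0.090909091, 0.090909091, 0.272727273, 0.181818182, 0.181818182, 0.090909091, 0.090909091, giving 1−D = 0.826446281.
Difference = |0.738813736 − 0.826446281| = 0.087632545, i.e. 0.0876 to 4 decimal places.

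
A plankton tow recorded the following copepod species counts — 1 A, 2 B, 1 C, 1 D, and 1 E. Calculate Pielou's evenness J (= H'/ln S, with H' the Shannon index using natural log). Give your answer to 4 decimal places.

Total N = 1+2+1+1+1 = 6, so the proportions are 0.166667, 0.333333, 0.166667, 0.166667, 0.166667 (working shown to 6 dp, full precision carried).
H' = −Σ pᵢ ln pᵢ = −((-0.298627) + (-0.366204) + (-0.298627) + (-0.298627) + (-0.298627)) = 1.560710.
With S = 5 species, ln S = 1.609438, so J = 1.560710/1.609438 = 0.969724, i.e. 0.9697 to 4 decimal places.

0.9697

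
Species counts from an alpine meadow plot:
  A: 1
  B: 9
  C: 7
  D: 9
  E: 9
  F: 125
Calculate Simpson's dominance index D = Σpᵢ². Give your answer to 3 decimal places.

0.622

Total N = 1+9+7+9+9+125 = 160, so the proportions are 0.00625, 0.05625, 0.04375, 0.05625, 0.05625, 0.78125 (working shown to 5 dp, full precision carried).
D = 0.00625² + 0.05625² + 0.04375² + 0.05625² + 0.05625² + 0.78125² = 0.00004 + 0.00316 + 0.00191 + 0.00316 + 0.00316 + 0.61035 = 0.62180.
To 3 decimal places, D = 0.622.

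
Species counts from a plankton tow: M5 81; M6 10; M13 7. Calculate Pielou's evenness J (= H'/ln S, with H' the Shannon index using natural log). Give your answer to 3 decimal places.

0.527

Total N = 81+10+7 = 98, so the proportions are 0.82653, 0.10204, 0.07143 (working shown to 5 dp, full precision carried).
H' = −Σ pᵢ ln pᵢ = −((-0.15747) + (-0.23290) + (-0.18850)) = 0.57887.
With S = 3 species, ln S = 1.09861, so J = 0.57887/1.09861 = 0.52691, i.e. 0.527 to 3 decimal places.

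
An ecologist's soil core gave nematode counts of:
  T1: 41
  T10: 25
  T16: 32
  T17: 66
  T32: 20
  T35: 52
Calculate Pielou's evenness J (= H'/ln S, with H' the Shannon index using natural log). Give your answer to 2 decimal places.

Total N = 41+25+32+66+20+52 = 236, so the proportions are 0.1737, 0.1059, 0.1356, 0.2797, 0.0847, 0.2203 (working shown to 4 dp, full precision carried).
H' = −Σ pᵢ ln pᵢ = −((-0.3041) + (-0.2378) + (-0.2709) + (-0.3563) + (-0.2092) + (-0.3333)) = 1.7116.
With S = 6 species, ln S = 1.7918, so J = 1.7116/1.7918 = 0.9553, i.e. 0.96 to 2 decimal places.

0.96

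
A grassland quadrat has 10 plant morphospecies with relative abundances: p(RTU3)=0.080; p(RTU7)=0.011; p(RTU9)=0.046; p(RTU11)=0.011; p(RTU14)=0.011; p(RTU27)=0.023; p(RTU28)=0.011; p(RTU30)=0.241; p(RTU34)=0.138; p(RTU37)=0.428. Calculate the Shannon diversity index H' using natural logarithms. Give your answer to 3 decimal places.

Each pᵢ ln pᵢ term (working shown to 5 dp, full precision carried): 0.08×(-2.52573)=-0.20206, 0.011×(-4.50986)=-0.04961, 0.046×(-3.07911)=-0.14164, 0.011×(-4.50986)=-0.04961, 0.011×(-4.50986)=-0.04961, 0.023×(-3.77226)=-0.08676, 0.011×(-4.50986)=-0.04961, 0.241×(-1.42296)=-0.34293, 0.138×(-1.98050)=-0.27331, 0.428×(-0.84863)=-0.36321.
Sum = -1.60835, so H' = 1.608.

1.608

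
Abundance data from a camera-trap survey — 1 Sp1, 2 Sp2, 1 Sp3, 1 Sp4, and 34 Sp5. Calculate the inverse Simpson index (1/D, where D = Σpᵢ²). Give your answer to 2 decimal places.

1.31

Total N = 1+2+1+1+34 = 39, so the proportions are 0.02564, 0.05128, 0.02564, 0.02564, 0.87179 (working shown to 5 dp, full precision carried).
D = 0.02564² + 0.05128² + 0.02564² + 0.02564² + 0.87179² = 0.00066 + 0.00263 + 0.00066 + 0.00066 + 0.76003 = 0.76463.
So 1/D = 1.3078, i.e. 1.31 to 2 decimal places.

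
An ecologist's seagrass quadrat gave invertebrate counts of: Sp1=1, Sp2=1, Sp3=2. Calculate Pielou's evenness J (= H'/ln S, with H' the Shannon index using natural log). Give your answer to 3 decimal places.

Total N = 1+1+2 = 4, so the proportions are 0.25, 0.25, 0.5 (working shown to 5 dp, full precision carried).
H' = −Σ pᵢ ln pᵢ = −((-0.34657) + (-0.34657) + (-0.34657)) = 1.03972.
With S = 3 species, ln S = 1.09861, so J = 1.03972/1.09861 = 0.94639, i.e. 0.946 to 3 decimal places.

0.946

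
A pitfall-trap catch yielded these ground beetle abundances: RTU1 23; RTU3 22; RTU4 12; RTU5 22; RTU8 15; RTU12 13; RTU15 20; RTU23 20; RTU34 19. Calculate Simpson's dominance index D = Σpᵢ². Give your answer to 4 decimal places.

Total N = 23+22+12+22+15+13+20+20+19 = 166, so the proportions are 0.138554, 0.13253, 0.072289, 0.13253, 0.090361, 0.078313, 0.120482, 0.120482, 0.114458 (working shown to 6 dp, full precision carried).
D = 0.138554² + 0.13253² + 0.072289² + 0.13253² + 0.090361² + 0.078313² + 0.120482² + 0.120482² + 0.114458² = 0.019197 + 0.017564 + 0.005226 + 0.017564 + 0.008165 + 0.006133 + 0.014516 + 0.014516 + 0.013101 = 0.115982.
To 4 decimal places, D = 0.1160.

0.1160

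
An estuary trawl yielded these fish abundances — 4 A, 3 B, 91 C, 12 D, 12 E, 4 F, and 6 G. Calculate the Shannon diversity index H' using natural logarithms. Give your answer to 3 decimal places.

Total N = 4+3+91+12+12+4+6 = 132, so the proportions are 0.0303, 0.02273, 0.68939, 0.09091, 0.09091, 0.0303, 0.04545 (working shown to 5 dp, full precision carried).
Each pᵢ ln pᵢ term: 0.0303×(-3.49651)=-0.10595, 0.02273×(-3.78419)=-0.08600, 0.68939×(-0.37194)=-0.25641, 0.09091×(-2.39790)=-0.21799, 0.09091×(-2.39790)=-0.21799, 0.0303×(-3.49651)=-0.10595, 0.04545×(-3.09104)=-0.14050.
Sum = -1.13081, so H' = 1.131.

1.131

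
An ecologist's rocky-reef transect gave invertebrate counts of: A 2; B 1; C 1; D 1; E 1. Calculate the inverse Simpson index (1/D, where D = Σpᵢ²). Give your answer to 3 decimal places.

4.500

Total N = 2+1+1+1+1 = 6, so the proportions are 0.3333333, 0.1666667, 0.1666667, 0.1666667, 0.1666667 (working shown to 7 dp, full precision carried).
D = 0.3333333² + 0.1666667² + 0.1666667² + 0.1666667² + 0.1666667² = 0.1111111 + 0.0277778 + 0.0277778 + 0.0277778 + 0.0277778 = 0.2222222.
So 1/D = 4.50000, i.e. 4.500 to 3 decimal places.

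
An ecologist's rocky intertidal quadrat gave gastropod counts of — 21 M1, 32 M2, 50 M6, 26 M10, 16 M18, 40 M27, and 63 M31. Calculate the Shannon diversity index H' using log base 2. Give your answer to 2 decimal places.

2.67

Total N = 21+32+50+26+16+40+63 = 248, so the proportions are 0.0847, 0.129, 0.2016, 0.1048, 0.0645, 0.1613, 0.254 (working shown to 4 dp, full precision carried).
Each pᵢ log₂ pᵢ term: 0.0847×(-3.5619)=-0.3016, 0.129×(-2.9542)=-0.3812, 0.2016×(-2.3103)=-0.4658, 0.1048×(-3.2538)=-0.3411, 0.0645×(-3.9542)=-0.2551, 0.1613×(-2.6323)=-0.4246, 0.254×(-1.9769)=-0.5022.
Sum = -2.6716, so H' = 2.67.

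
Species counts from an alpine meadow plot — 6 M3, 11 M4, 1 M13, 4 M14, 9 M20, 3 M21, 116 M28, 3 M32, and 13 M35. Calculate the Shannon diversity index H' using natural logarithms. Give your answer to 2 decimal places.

Total N = 6+11+1+4+9+3+116+3+13 = 166, so the proportions are 0.0361, 0.0663, 0.006, 0.0241, 0.0542, 0.0181, 0.6988, 0.0181, 0.0783 (working shown to 4 dp, full precision carried).
Each pᵢ ln pᵢ term: 0.0361×(-3.3202)=-0.1200, 0.0663×(-2.7141)=-0.1798, 0.006×(-5.1120)=-0.0308, 0.0241×(-3.7257)=-0.0898, 0.0542×(-2.9148)=-0.1580, 0.0181×(-4.0134)=-0.0725, 0.6988×(-0.3584)=-0.2504, 0.0181×(-4.0134)=-0.0725, 0.0783×(-2.5470)=-0.1995.
Sum = -1.1734, so H' = 1.17.

1.17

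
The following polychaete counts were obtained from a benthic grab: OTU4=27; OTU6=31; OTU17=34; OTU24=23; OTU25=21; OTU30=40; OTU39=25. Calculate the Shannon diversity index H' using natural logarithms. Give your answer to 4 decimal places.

1.9231

Total N = 27+31+34+23+21+40+25 = 201, so the proportions are 0.134328, 0.154229, 0.169154, 0.114428, 0.104478, 0.199005, 0.124378 (working shown to 6 dp, full precision carried).
Each pᵢ ln pᵢ term: 0.134328×(-2.007468)=-0.269660, 0.154229×(-1.869318)=-0.288303, 0.169154×(-1.776944)=-0.300578, 0.114428×(-2.167811)=-0.248058, 0.104478×(-2.258782)=-0.235992, 0.199005×(-1.614425)=-0.321279, 0.124378×(-2.084429)=-0.259257.
Sum = -1.923126, so H' = 1.9231.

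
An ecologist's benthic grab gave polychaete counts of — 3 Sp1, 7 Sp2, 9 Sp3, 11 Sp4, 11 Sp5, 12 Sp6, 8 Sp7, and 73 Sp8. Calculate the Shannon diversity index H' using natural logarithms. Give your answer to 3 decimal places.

1.546

Total N = 3+7+9+11+11+12+8+73 = 134, so the proportions are 0.02239, 0.05224, 0.06716, 0.08209, 0.08209, 0.08955, 0.0597, 0.54478 (working shown to 5 dp, full precision carried).
Each pᵢ ln pᵢ term: 0.02239×(-3.79923)=-0.08506, 0.05224×(-2.95193)=-0.15421, 0.06716×(-2.70062)=-0.18138, 0.08209×(-2.49994)=-0.20522, 0.08209×(-2.49994)=-0.20522, 0.08955×(-2.41293)=-0.21608, 0.0597×(-2.81840)=-0.16826, 0.54478×(-0.60738)=-0.33089.
Sum = -1.54632, so H' = 1.546.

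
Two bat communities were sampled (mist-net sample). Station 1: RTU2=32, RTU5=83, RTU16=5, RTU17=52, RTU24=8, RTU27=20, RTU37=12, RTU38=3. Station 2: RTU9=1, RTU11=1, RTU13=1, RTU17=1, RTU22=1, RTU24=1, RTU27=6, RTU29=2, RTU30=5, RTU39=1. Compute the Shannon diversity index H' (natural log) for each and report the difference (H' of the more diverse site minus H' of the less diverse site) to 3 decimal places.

Station 1: N=215, proportions 0.14884, 0.38605, 0.02326, 0.24186, 0.03721, 0.09302, 0.05581, 0.01395, giving H' = 1.64578 (working shown to 5 dp, full precision carried).
Station 2: N=20, proportions 0.05, 0.05, 0.05, 0.05, 0.05, 0.05, 0.3, 0.1, 0.25, 0.05, giving H' = 1.98653.
Difference = |1.64578 − 1.98653| = 0.34075, i.e. 0.341 to 3 decimal places.

0.341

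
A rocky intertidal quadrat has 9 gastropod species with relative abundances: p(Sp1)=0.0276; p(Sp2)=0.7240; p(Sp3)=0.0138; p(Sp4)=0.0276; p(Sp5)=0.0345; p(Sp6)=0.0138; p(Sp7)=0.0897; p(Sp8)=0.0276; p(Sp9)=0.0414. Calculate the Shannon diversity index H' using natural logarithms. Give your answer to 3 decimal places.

Each pᵢ ln pᵢ term (working shown to 5 dp, full precision carried): 0.0276×(-3.58994)=-0.09908, 0.724×(-0.32296)=-0.23383, 0.0138×(-4.28309)=-0.05911, 0.0276×(-3.58994)=-0.09908, 0.0345×(-3.36680)=-0.11615, 0.0138×(-4.28309)=-0.05911, 0.0897×(-2.41128)=-0.21629, 0.0276×(-3.58994)=-0.09908, 0.0414×(-3.18447)=-0.13184.
Sum = -1.11357, so H' = 1.114.

1.114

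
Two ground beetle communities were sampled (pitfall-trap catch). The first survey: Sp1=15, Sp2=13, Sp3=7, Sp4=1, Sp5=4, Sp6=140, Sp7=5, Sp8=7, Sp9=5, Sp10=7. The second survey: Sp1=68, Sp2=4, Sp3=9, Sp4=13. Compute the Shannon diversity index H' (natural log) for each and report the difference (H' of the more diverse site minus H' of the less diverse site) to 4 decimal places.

0.3910

The first survey: N=204, proportions 0.073529, 0.063725, 0.034314, 0.004902, 0.019608, 0.686275, 0.02451, 0.034314, 0.02451, 0.034314, giving H' = 1.257832 (working shown to 6 dp, full precision carried).
The second survey: N=94, proportions 0.723404, 0.042553, 0.095745, 0.138298, giving H' = 0.866794.
Difference = |1.257832 − 0.866794| = 0.391038, i.e. 0.3910 to 4 decimal places.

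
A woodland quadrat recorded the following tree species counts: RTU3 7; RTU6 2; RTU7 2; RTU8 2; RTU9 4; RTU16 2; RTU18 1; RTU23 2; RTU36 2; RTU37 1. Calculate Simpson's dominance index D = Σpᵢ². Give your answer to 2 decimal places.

0.15

Total N = 7+2+2+2+4+2+1+2+2+1 = 25, so the proportions are 0.28, 0.08, 0.08, 0.08, 0.16, 0.08, 0.04, 0.08, 0.08, 0.04 (working shown to 4 dp, full precision carried).
D = 0.28² + 0.08² + 0.08² + 0.08² + 0.16² + 0.08² + 0.04² + 0.08² + 0.08² + 0.04² = 0.0784 + 0.0064 + 0.0064 + 0.0064 + 0.0256 + 0.0064 + 0.0016 + 0.0064 + 0.0064 + 0.0016 = 0.1456.
To 2 decimal places, D = 0.15.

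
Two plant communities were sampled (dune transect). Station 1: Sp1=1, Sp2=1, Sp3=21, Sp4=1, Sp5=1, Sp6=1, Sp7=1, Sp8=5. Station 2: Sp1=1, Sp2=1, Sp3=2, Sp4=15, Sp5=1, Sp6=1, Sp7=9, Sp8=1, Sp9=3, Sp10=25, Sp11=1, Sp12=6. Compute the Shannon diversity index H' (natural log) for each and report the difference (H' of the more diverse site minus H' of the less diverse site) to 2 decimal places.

Station 1: N=32, proportions 0.0312, 0.0312, 0.6562, 0.0312, 0.0312, 0.0312, 0.0312, 0.1562, giving H' = 1.2163 (working shown to 4 dp, full precision carried).
Station 2: N=66, proportions 0.0152, 0.0152, 0.0303, 0.2273, 0.0152, 0.0152, 0.1364, 0.0152, 0.0455, 0.3788, 0.0152, 0.0909, giving H' = 1.8215.
Difference = |1.2163 − 1.8215| = 0.6052, i.e. 0.61 to 2 decimal places.

0.61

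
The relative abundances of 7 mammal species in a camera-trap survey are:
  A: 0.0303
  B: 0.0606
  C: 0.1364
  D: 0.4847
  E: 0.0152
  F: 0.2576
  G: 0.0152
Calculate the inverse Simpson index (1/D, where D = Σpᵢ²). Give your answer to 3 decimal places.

D = 0.0303² + 0.0606² + 0.1364² + 0.4847² + 0.0152² + 0.2576² + 0.0152² = 0.000918 + 0.003672 + 0.018605 + 0.234934 + 0.000231 + 0.066358 + 0.000231 = 0.324949 (working shown to 6 dp, full precision carried).
So 1/D = 3.07740, i.e. 3.077 to 3 decimal places.

3.077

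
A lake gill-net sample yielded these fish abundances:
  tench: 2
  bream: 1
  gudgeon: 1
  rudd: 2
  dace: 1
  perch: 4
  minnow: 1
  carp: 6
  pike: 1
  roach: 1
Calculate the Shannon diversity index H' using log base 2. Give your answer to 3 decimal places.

2.946

Total N = 2+1+1+2+1+4+1+6+1+1 = 20, so the proportions are 0.1, 0.05, 0.05, 0.1, 0.05, 0.2, 0.05, 0.3, 0.05, 0.05 (working shown to 5 dp, full precision carried).
Each pᵢ log₂ pᵢ term: 0.1×(-3.32193)=-0.33219, 0.05×(-4.32193)=-0.21610, 0.05×(-4.32193)=-0.21610, 0.1×(-3.32193)=-0.33219, 0.05×(-4.32193)=-0.21610, 0.2×(-2.32193)=-0.46439, 0.05×(-4.32193)=-0.21610, 0.3×(-1.73697)=-0.52109, 0.05×(-4.32193)=-0.21610, 0.05×(-4.32193)=-0.21610.
Sum = -2.94644, so H' = 2.946.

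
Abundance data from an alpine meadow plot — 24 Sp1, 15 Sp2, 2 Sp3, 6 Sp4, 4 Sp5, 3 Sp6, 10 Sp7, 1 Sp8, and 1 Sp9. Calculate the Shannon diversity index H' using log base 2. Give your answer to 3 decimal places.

Total N = 24+15+2+6+4+3+10+1+1 = 66, so the proportions are 0.36364, 0.22727, 0.0303, 0.09091, 0.06061, 0.04545, 0.15152, 0.01515, 0.01515 (working shown to 5 dp, full precision carried).
Each pᵢ log₂ pᵢ term: 0.36364×(-1.45943)=-0.53070, 0.22727×(-2.13750)=-0.48580, 0.0303×(-5.04439)=-0.15286, 0.09091×(-3.45943)=-0.31449, 0.06061×(-4.04439)=-0.24511, 0.04545×(-4.45943)=-0.20270, 0.15152×(-2.72247)=-0.41249, 0.01515×(-6.04439)=-0.09158, 0.01515×(-6.04439)=-0.09158.
Sum = -2.52733, so H' = 2.527.

2.527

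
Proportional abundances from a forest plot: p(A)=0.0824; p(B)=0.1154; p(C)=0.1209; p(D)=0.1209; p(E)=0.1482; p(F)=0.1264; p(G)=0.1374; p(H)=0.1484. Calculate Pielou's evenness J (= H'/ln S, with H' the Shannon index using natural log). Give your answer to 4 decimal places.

H' = −Σ pᵢ ln pᵢ = −((-0.205684) + (-0.249189) + (-0.255436) + (-0.255436) + (-0.282942) + (-0.261434) + (-0.272720) + (-0.283124)) = 2.065966 (working shown to 6 dp, full precision carried).
With S = 8 species, ln S = 2.079442, so J = 2.065966/2.079442 = 0.993520, i.e. 0.9935 to 4 decimal places.

0.9935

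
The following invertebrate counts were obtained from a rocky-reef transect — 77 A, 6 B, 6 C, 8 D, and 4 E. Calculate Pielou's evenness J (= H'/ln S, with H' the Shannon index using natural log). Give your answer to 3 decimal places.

Total N = 77+6+6+8+4 = 101, so the proportions are 0.76238, 0.05941, 0.05941, 0.07921, 0.0396 (working shown to 5 dp, full precision carried).
H' = −Σ pᵢ ln pᵢ = −((-0.20684) + (-0.16772) + (-0.16772) + (-0.20085) + (-0.12787)) = 0.87101.
With S = 5 species, ln S = 1.60944, so J = 0.87101/1.60944 = 0.54119, i.e. 0.541 to 3 decimal places.

0.541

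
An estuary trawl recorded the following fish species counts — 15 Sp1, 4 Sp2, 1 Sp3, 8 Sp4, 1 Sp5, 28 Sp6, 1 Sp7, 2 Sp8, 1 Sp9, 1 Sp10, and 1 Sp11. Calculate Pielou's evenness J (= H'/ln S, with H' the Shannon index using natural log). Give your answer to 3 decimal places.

Total N = 15+4+1+8+1+28+1+2+1+1+1 = 63, so the proportions are 0.2381, 0.06349, 0.01587, 0.12698, 0.01587, 0.44444, 0.01587, 0.03175, 0.01587, 0.01587, 0.01587 (working shown to 5 dp, full precision carried).
H' = −Σ pᵢ ln pᵢ = −((-0.34169) + (-0.17504) + (-0.06576) + (-0.26206) + (-0.06576) + (-0.36041) + (-0.06576) + (-0.10952) + (-0.06576) + (-0.06576) + (-0.06576)) = 1.64330.
With S = 11 species, ln S = 2.39790, so J = 1.64330/2.39790 = 0.68531, i.e. 0.685 to 3 decimal places.

0.685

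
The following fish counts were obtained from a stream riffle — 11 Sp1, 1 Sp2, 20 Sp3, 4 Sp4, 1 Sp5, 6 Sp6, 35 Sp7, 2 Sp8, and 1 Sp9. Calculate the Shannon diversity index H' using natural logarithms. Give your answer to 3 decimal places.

1.575

Total N = 11+1+20+4+1+6+35+2+1 = 81, so the proportions are 0.1358, 0.01235, 0.24691, 0.04938, 0.01235, 0.07407, 0.4321, 0.02469, 0.01235 (working shown to 5 dp, full precision carried).
Each pᵢ ln pᵢ term: 0.1358×(-1.99655)=-0.27114, 0.01235×(-4.39445)=-0.05425, 0.24691×(-1.39872)=-0.34536, 0.04938×(-3.00815)=-0.14855, 0.01235×(-4.39445)=-0.05425, 0.07407×(-2.60269)=-0.19279, 0.4321×(-0.83910)=-0.36257, 0.02469×(-3.70130)=-0.09139, 0.01235×(-4.39445)=-0.05425.
Sum = -1.57456, so H' = 1.575.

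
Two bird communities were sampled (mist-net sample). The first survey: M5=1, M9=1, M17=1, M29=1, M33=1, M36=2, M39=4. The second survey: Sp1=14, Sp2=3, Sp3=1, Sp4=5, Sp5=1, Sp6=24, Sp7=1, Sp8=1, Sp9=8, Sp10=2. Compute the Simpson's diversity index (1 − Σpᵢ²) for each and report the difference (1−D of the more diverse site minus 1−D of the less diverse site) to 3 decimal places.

The first survey: N=11, proportions 0.09091, 0.09091, 0.09091, 0.09091, 0.09091, 0.18182, 0.36364, giving 1−D = 0.79339 (working shown to 5 dp, full precision carried).
The second survey: N=60, proportions 0.23333, 0.05, 0.01667, 0.08333, 0.01667, 0.4, 0.01667, 0.01667, 0.13333, 0.03333, giving 1−D = 0.75611.
Difference = |0.79339 − 0.75611| = 0.03728, i.e. 0.037 to 3 decimal places.

0.037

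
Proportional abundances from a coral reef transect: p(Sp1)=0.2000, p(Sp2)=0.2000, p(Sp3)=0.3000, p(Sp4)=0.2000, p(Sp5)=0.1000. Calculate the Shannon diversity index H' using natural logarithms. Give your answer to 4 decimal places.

1.5571

Each pᵢ ln pᵢ term (working shown to 6 dp, full precision carried): 0.2×(-1.609438)=-0.321888, 0.2×(-1.609438)=-0.321888, 0.3×(-1.203973)=-0.361192, 0.2×(-1.609438)=-0.321888, 0.1×(-2.302585)=-0.230259.
Sum = -1.557113, so H' = 1.5571.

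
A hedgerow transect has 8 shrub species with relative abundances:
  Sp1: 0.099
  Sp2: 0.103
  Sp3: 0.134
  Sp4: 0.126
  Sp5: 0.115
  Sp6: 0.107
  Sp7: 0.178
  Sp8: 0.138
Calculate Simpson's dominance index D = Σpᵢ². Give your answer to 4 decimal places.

0.1296

D = 0.099² + 0.103² + 0.134² + 0.126² + 0.115² + 0.107² + 0.178² + 0.138² = 0.009801 + 0.010609 + 0.017956 + 0.015876 + 0.013225 + 0.011449 + 0.031684 + 0.019044 = 0.129644 (working shown to 6 dp, full precision carried).
To 4 decimal places, D = 0.1296.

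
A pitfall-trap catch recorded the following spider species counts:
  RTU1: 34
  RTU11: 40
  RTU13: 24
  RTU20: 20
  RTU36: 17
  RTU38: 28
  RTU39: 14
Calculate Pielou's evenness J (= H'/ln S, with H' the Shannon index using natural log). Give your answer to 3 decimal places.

0.970

Total N = 34+40+24+20+17+28+14 = 177, so the proportions are 0.19209, 0.22599, 0.13559, 0.11299, 0.09605, 0.15819, 0.0791 (working shown to 5 dp, full precision carried).
H' = −Σ pᵢ ln pᵢ = −((-0.31691) + (-0.33611) + (-0.27093) + (-0.24637) + (-0.22503) + (-0.29170) + (-0.20067)) = 1.88772.
With S = 7 species, ln S = 1.94591, so J = 1.88772/1.94591 = 0.97009, i.e. 0.970 to 3 decimal places.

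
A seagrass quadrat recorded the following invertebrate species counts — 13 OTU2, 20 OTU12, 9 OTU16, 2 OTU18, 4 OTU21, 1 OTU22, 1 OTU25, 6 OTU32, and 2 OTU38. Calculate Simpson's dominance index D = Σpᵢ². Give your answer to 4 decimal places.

0.2117

Total N = 13+20+9+2+4+1+1+6+2 = 58, so the proportions are 0.224138, 0.344828, 0.155172, 0.034483, 0.068966, 0.017241, 0.017241, 0.103448, 0.034483 (working shown to 6 dp, full precision carried).
D = 0.224138² + 0.344828² + 0.155172² + 0.034483² + 0.068966² + 0.017241² + 0.017241² + 0.103448² + 0.034483² = 0.050238 + 0.118906 + 0.024078 + 0.001189 + 0.004756 + 0.000297 + 0.000297 + 0.010702 + 0.001189 = 0.211653.
To 4 decimal places, D = 0.2117.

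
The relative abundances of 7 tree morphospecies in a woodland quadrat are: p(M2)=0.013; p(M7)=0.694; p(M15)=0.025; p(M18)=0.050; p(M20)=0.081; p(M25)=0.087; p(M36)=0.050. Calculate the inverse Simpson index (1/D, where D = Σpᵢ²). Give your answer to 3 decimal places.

1.994

D = 0.013² + 0.694² + 0.025² + 0.05² + 0.081² + 0.087² + 0.05² = 0.000169 + 0.481636 + 0.000625 + 0.002500 + 0.006561 + 0.007569 + 0.002500 = 0.501560 (working shown to 6 dp, full precision carried).
So 1/D = 1.99378, i.e. 1.994 to 3 decimal places.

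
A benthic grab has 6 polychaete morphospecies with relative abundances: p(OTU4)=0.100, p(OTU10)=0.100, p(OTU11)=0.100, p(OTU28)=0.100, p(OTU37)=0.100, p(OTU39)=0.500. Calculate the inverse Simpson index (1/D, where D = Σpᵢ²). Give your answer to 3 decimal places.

3.333

D = 0.1² + 0.1² + 0.1² + 0.1² + 0.1² + 0.5² = 0.0100000 + 0.0100000 + 0.0100000 + 0.0100000 + 0.0100000 + 0.2500000 = 0.3000000 (working shown to 7 dp, full precision carried).
So 1/D = 3.33333, i.e. 3.333 to 3 decimal places.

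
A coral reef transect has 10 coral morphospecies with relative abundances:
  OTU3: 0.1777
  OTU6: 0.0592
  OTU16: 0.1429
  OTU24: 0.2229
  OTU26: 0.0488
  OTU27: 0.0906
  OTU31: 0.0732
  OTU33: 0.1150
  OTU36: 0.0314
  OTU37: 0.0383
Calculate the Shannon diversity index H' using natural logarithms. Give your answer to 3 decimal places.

2.126

Each pᵢ ln pᵢ term (working shown to 5 dp, full precision carried): 0.1777×(-1.72766)=-0.30700, 0.0592×(-2.82683)=-0.16735, 0.1429×(-1.94561)=-0.27803, 0.2229×(-1.50103)=-0.33458, 0.0488×(-3.02002)=-0.14738, 0.0906×(-2.40130)=-0.21756, 0.0732×(-2.61456)=-0.19139, 0.115×(-2.16282)=-0.24872, 0.0314×(-3.46095)=-0.10867, 0.0383×(-3.26231)=-0.12495.
Sum = -2.12563, so H' = 2.126.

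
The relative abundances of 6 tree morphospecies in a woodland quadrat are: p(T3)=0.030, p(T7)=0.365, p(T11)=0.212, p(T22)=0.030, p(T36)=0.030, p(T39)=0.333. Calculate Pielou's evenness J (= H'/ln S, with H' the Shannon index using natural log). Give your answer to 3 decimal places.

0.769

H' = −Σ pᵢ ln pᵢ = −((-0.10520) + (-0.36787) + (-0.32885) + (-0.10520) + (-0.10520) + (-0.36617)) = 1.37848 (working shown to 5 dp, full precision carried).
With S = 6 species, ln S = 1.79176, so J = 1.37848/1.79176 = 0.76934, i.e. 0.769 to 3 decimal places.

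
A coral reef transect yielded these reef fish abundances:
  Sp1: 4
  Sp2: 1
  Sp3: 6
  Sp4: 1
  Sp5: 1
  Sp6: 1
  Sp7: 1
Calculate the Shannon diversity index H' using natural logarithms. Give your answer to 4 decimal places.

Total N = 4+1+6+1+1+1+1 = 15, so the proportions are 0.266667, 0.066667, 0.4, 0.066667, 0.066667, 0.066667, 0.066667 (working shown to 6 dp, full precision carried).
Each pᵢ ln pᵢ term: 0.266667×(-1.321756)=-0.352468, 0.066667×(-2.708050)=-0.180537, 0.4×(-0.916291)=-0.366516, 0.066667×(-2.708050)=-0.180537, 0.066667×(-2.708050)=-0.180537, 0.066667×(-2.708050)=-0.180537, 0.066667×(-2.708050)=-0.180537.
Sum = -1.621668, so H' = 1.6217.

1.6217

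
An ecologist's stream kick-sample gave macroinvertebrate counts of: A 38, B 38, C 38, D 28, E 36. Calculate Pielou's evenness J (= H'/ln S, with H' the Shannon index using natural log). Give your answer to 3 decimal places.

0.996

Total N = 38+38+38+28+36 = 178, so the proportions are 0.21348, 0.21348, 0.21348, 0.1573, 0.20225 (working shown to 5 dp, full precision carried).
H' = −Σ pᵢ ln pᵢ = −((-0.32966) + (-0.32966) + (-0.32966) + (-0.29095) + (-0.32324)) = 1.60317.
With S = 5 species, ln S = 1.60944, so J = 1.60317/1.60944 = 0.99611, i.e. 0.996 to 3 decimal places.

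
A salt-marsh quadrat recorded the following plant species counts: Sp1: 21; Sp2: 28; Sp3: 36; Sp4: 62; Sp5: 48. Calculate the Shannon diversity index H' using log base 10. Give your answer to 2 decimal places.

0.67

Total N = 21+28+36+62+48 = 195, so the proportions are 0.1077, 0.1436, 0.1846, 0.3179, 0.2462 (working shown to 4 dp, full precision carried).
Each pᵢ log₁₀ pᵢ term: 0.1077×(-0.9678)=-0.1042, 0.1436×(-0.8429)=-0.1210, 0.1846×(-0.7337)=-0.1355, 0.3179×(-0.4976)=-0.1582, 0.2462×(-0.6088)=-0.1499.
Sum = -0.6688, so H' = 0.67.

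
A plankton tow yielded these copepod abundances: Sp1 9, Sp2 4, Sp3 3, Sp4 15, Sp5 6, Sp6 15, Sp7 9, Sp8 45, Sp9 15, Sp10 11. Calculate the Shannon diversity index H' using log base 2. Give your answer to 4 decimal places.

2.9056

Total N = 9+4+3+15+6+15+9+45+15+11 = 132, so the proportions are 0.068182, 0.030303, 0.022727, 0.113636, 0.045455, 0.113636, 0.068182, 0.340909, 0.113636, 0.083333 (working shown to 6 dp, full precision carried).
Each pᵢ log₂ pᵢ term: 0.068182×(-3.874469)=-0.264168, 0.030303×(-5.044394)=-0.152860, 0.022727×(-5.459432)=-0.124078, 0.113636×(-3.137504)=-0.356534, 0.045455×(-4.459432)=-0.202701, 0.113636×(-3.137504)=-0.356534, 0.068182×(-3.874469)=-0.264168, 0.340909×(-1.552541)=-0.529275, 0.113636×(-3.137504)=-0.356534, 0.083333×(-3.584963)=-0.298747.
Sum = -2.905602, so H' = 2.9056.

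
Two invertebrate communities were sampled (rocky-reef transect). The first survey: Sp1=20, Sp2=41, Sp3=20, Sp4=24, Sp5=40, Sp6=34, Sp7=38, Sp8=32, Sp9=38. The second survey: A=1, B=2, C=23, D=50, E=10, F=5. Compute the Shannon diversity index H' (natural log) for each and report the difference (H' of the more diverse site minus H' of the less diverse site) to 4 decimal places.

The first survey: N=287, proportions 0.0696864, 0.1428571, 0.0696864, 0.0836237, 0.1393728, 0.1184669, 0.1324042, 0.1114983, 0.1324042, giving H' = 2.1641144 (working shown to 7 dp, full precision carried).
The second survey: N=91, proportions 0.010989, 0.021978, 0.2527473, 0.5494505, 0.1098901, 0.0549451, giving H' = 1.2122128.
Difference = |2.1641144 − 1.2122128| = 0.9519016, i.e. 0.9519 to 4 decimal places.

0.9519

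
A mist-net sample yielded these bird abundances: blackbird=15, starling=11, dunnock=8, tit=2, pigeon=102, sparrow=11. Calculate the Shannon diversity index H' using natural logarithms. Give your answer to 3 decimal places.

1.090

Total N = 15+11+8+2+102+11 = 149, so the proportions are 0.10067, 0.07383, 0.05369, 0.01342, 0.68456, 0.07383 (working shown to 5 dp, full precision carried).
Each pᵢ ln pᵢ term: 0.10067×(-2.29590)=-0.23113, 0.07383×(-2.60605)=-0.19239, 0.05369×(-2.92450)=-0.15702, 0.01342×(-4.31080)=-0.05786, 0.68456×(-0.37897)=-0.25943, 0.07383×(-2.60605)=-0.19239.
Sum = -1.09023, so H' = 1.090.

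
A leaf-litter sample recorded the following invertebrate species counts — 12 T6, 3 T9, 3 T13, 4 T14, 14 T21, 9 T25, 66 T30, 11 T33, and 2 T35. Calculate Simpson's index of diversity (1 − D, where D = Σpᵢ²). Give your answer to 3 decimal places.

Total N = 12+3+3+4+14+9+66+11+2 = 124, so the proportions are 0.09677, 0.02419, 0.02419, 0.03226, 0.1129, 0.07258, 0.53226, 0.08871, 0.01613 (working shown to 5 dp, full precision carried).
D = 0.09677² + 0.02419² + 0.02419² + 0.03226² + 0.1129² + 0.07258² + 0.53226² + 0.08871² + 0.01613² = 0.00937 + 0.00059 + 0.00059 + 0.00104 + 0.01275 + 0.00527 + 0.28330 + 0.00787 + 0.00026 = 0.32102.
So 1 − D = 0.67898, i.e. 0.679 to 3 decimal places.

0.679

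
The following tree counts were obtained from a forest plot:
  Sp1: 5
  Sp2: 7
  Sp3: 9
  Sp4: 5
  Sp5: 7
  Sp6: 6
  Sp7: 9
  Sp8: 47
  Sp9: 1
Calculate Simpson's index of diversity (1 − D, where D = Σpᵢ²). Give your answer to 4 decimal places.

Total N = 5+7+9+5+7+6+9+47+1 = 96, so the proportions are 0.052083, 0.072917, 0.09375, 0.052083, 0.072917, 0.0625, 0.09375, 0.489583, 0.010417 (working shown to 6 dp, full precision carried).
D = 0.052083² + 0.072917² + 0.09375² + 0.052083² + 0.072917² + 0.0625² + 0.09375² + 0.489583² + 0.010417² = 0.002713 + 0.005317 + 0.008789 + 0.002713 + 0.005317 + 0.003906 + 0.008789 + 0.239692 + 0.000109 = 0.277344.
So 1 − D = 0.722656, i.e. 0.7227 to 4 decimal places.

0.7227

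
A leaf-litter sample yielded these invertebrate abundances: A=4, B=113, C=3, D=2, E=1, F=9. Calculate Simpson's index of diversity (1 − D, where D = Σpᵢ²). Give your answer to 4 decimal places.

Total N = 4+113+3+2+1+9 = 132, so the proportions are 0.030303, 0.856061, 0.022727, 0.015152, 0.007576, 0.068182 (working shown to 6 dp, full precision carried).
D = 0.030303² + 0.856061² + 0.022727² + 0.015152² + 0.007576² + 0.068182² = 0.000918 + 0.732840 + 0.000517 + 0.000230 + 0.000057 + 0.004649 = 0.739210.
So 1 − D = 0.260790, i.e. 0.2608 to 4 decimal places.

0.2608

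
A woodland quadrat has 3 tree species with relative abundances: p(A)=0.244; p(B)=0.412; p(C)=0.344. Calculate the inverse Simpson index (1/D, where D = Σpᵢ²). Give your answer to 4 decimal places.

2.8767

D = 0.244² + 0.412² + 0.344² = 0.0595360 + 0.1697440 + 0.1183360 = 0.3476160 (working shown to 7 dp, full precision carried).
So 1/D = 2.876738, i.e. 2.8767 to 4 decimal places.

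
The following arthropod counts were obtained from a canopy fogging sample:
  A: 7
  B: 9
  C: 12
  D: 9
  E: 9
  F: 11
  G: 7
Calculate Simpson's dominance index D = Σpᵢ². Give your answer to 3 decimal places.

Total N = 7+9+12+9+9+11+7 = 64, so the proportions are 0.10938, 0.14062, 0.1875, 0.14062, 0.14062, 0.17188, 0.10938 (working shown to 5 dp, full precision carried).
D = 0.10938² + 0.14062² + 0.1875² + 0.14062² + 0.14062² + 0.17188² + 0.10938² = 0.01196 + 0.01978 + 0.03516 + 0.01978 + 0.01978 + 0.02954 + 0.01196 = 0.14795.
To 3 decimal places, D = 0.148.

0.148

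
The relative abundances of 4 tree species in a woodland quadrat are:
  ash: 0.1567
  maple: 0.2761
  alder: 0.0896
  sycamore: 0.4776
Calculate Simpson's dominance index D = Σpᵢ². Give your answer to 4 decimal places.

0.3369

D = 0.1567² + 0.2761² + 0.0896² + 0.4776² = 0.024555 + 0.076231 + 0.008028 + 0.228102 = 0.336916 (working shown to 6 dp, full precision carried).
To 4 decimal places, D = 0.3369.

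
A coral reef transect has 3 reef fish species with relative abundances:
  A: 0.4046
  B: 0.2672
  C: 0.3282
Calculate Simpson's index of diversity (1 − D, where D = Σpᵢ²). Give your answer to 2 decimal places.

0.66

D = 0.4046² + 0.2672² + 0.3282² = 0.1637 + 0.0714 + 0.1077 = 0.3428 (working shown to 4 dp, full precision carried).
So 1 − D = 0.6572, i.e. 0.66 to 2 decimal places.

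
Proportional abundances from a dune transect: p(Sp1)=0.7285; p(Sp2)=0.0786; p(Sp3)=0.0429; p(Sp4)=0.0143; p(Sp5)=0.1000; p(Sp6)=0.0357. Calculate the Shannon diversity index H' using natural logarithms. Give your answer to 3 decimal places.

Each pᵢ ln pᵢ term (working shown to 5 dp, full precision carried): 0.7285×(-0.31677)=-0.23077, 0.0786×(-2.54338)=-0.19991, 0.0429×(-3.14888)=-0.13509, 0.0143×(-4.24750)=-0.06074, 0.1×(-2.30259)=-0.23026, 0.0357×(-3.33260)=-0.11897.
Sum = -0.97573, so H' = 0.976.

0.976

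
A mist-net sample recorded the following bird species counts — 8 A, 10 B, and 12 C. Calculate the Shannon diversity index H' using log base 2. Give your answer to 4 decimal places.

Total N = 8+10+12 = 30, so the proportions are 0.266667, 0.333333, 0.4 (working shown to 6 dp, full precision carried).
Each pᵢ log₂ pᵢ term: 0.266667×(-1.906891)=-0.508504, 0.333333×(-1.584963)=-0.528321, 0.4×(-1.321928)=-0.528771.
Sum = -1.565596, so H' = 1.5656.

1.5656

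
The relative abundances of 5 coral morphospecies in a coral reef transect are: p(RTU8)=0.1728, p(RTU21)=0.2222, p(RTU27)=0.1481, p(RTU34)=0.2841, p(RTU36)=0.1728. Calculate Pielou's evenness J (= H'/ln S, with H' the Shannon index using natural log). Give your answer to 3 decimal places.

0.983

H' = −Σ pᵢ ln pᵢ = −((-0.30337) + (-0.33423) + (-0.28285) + (-0.35752) + (-0.30337)) = 1.58134 (working shown to 5 dp, full precision carried).
With S = 5 species, ln S = 1.60944, so J = 1.58134/1.60944 = 0.98254, i.e. 0.983 to 3 decimal places.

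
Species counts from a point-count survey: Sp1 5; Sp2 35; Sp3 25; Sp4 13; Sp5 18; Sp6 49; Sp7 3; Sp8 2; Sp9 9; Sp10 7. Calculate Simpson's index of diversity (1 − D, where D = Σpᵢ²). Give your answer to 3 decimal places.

0.822

Total N = 5+35+25+13+18+49+3+2+9+7 = 166, so the proportions are 0.03012, 0.21084, 0.1506, 0.07831, 0.10843, 0.29518, 0.01807, 0.01205, 0.05422, 0.04217 (working shown to 5 dp, full precision carried).
D = 0.03012² + 0.21084² + 0.1506² + 0.07831² + 0.10843² + 0.29518² + 0.01807² + 0.01205² + 0.05422² + 0.04217² = 0.00091 + 0.04445 + 0.02268 + 0.00613 + 0.01176 + 0.08713 + 0.00033 + 0.00015 + 0.00294 + 0.00178 = 0.17826.
So 1 − D = 0.82174, i.e. 0.822 to 3 decimal places.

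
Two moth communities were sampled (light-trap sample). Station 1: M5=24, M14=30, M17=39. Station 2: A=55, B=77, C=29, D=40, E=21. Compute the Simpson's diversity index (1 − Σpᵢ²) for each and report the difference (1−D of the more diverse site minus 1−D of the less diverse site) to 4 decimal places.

Station 1: N=93, proportions 0.258065, 0.322581, 0.419355, giving 1−D = 0.653486 (working shown to 6 dp, full precision carried).
Station 2: N=222, proportions 0.247748, 0.346847, 0.130631, 0.18018, 0.094595, giving 1−D = 0.759841.
Difference = |0.653486 − 0.759841| = 0.106355, i.e. 0.1064 to 4 decimal places.

0.1064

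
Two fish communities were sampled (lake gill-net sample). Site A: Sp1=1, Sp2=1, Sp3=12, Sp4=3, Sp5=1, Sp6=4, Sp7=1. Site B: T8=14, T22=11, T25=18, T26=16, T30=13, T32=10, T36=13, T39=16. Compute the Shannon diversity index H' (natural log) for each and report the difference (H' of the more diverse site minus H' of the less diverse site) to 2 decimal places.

Site A: N=23, proportions 0.0435, 0.0435, 0.5217, 0.1304, 0.0435, 0.1739, 0.0435, giving H' = 1.4546 (working shown to 4 dp, full precision carried).
Site B: N=111, proportions 0.1261, 0.0991, 0.1622, 0.1441, 0.1171, 0.0901, 0.1171, 0.1441, giving H' = 2.0628.
Difference = |1.4546 − 2.0628| = 0.6082, i.e. 0.61 to 2 decimal places.

0.61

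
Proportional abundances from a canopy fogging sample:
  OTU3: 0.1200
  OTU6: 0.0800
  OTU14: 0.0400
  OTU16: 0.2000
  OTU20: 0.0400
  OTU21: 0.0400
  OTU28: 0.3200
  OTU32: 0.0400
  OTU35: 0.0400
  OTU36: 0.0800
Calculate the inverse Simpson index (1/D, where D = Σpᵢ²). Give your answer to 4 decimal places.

D = 0.12² + 0.08² + 0.04² + 0.2² + 0.04² + 0.04² + 0.32² + 0.04² + 0.04² + 0.08² = 0.01440000 + 0.00640000 + 0.00160000 + 0.04000000 + 0.00160000 + 0.00160000 + 0.10240000 + 0.00160000 + 0.00160000 + 0.00640000 = 0.17760000 (working shown to 8 dp, full precision carried).
So 1/D = 5.630631, i.e. 5.6306 to 4 decimal places.

5.6306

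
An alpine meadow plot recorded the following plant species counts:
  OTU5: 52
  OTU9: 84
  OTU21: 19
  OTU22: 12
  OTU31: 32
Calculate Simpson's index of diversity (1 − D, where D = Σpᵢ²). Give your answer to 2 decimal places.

0.71

Total N = 52+84+19+12+32 = 199, so the proportions are 0.2613, 0.4221, 0.0955, 0.0603, 0.1608 (working shown to 4 dp, full precision carried).
D = 0.2613² + 0.4221² + 0.0955² + 0.0603² + 0.1608² = 0.0683 + 0.1782 + 0.0091 + 0.0036 + 0.0259 = 0.2851.
So 1 − D = 0.7149, i.e. 0.71 to 2 decimal places.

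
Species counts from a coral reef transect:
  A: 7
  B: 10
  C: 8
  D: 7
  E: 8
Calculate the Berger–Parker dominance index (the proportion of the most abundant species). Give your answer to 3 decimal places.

Total N = 7+10+8+7+8 = 40, so the proportions are 0.175, 0.25, 0.2, 0.175, 0.2 (working shown to 5 dp, full precision carried).
The largest proportion is 0.25, i.e. d = 0.250 to 3 decimal places.

0.250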